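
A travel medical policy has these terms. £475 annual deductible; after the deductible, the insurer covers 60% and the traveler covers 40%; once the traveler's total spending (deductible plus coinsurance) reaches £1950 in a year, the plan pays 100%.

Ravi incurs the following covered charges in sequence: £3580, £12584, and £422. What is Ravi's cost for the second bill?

£233

Claim 1 — £3580: deductible takes £475, £3105 remains; traveler's 40% is £1242. Traveler pays £1717; OOP now £1717.
Claim 2 — £12584: deductible already satisfied, so traveler's share is 40% × £12584 = £5033.60. That would push OOP to £6750.60, over the £1950 cap, so traveler pays £1950 − £1717 = £233.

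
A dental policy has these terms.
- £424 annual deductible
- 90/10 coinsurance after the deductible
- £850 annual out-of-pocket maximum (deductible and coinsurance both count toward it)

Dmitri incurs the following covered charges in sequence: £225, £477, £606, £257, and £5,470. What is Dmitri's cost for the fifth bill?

Claim 1 — £225: fully absorbed by the deductible. Cost to patient: £225. OOP to date £225.
Claim 2 — £477: deductible takes £199, £278 remains; patient's 10% is £27.80. Cost to patient: £226.80. OOP to date £451.80.
Claim 3 — £606: deductible met; 10% of £606 = £60.60. Cost to patient: £60.60. OOP to date £512.40.
Claim 4 — £257: 10% coinsurance on £257 = £25.70. Patient pays £25.70; OOP now £538.10.
Claim 5 — £5,470: 10% coinsurance on £5,470 = £547. That would push OOP to £1,085.10, over the £850 cap, so patient pays £850 − £538.10 = £311.90.

£311.90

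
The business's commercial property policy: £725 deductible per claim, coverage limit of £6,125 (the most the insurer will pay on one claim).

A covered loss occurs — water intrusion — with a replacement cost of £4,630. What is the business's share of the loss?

Less the £725 deductible: £4,630 − £725 = £3,905.
£3,905 ≤ £6,125, so the limit doesn't bind; insurer pays £3,905.
The business bears the rest of the original loss: £4,630 − £3,905 = £725.

£725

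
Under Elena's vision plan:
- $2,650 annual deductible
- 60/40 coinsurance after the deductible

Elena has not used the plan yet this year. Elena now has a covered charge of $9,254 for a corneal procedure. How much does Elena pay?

Nothing has been paid toward the $2,650 deductible, so the first $2,650 of this charge is applied there.
The remaining $6,604 (= $9,254 − $2,650) moves to coinsurance.
40% of $6,604 = $2,641.60 falls to the member.
Member responsibility: $2,650 + $2,641.60 = $5,291.60.

$5,291.60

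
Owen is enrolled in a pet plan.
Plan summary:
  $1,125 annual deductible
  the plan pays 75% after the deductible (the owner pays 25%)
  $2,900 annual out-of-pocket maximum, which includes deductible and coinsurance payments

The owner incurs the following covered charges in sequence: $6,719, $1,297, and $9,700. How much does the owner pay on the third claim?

$52.25

#1 ($6,719): deductible takes $1,125, $5,594 remains; 25% of $5,594 = $1,398.50. Cost to owner: $2,523.50. OOP to date $2,523.50.
#2 ($1,297): deductible already satisfied, so owner's share is 25% × $1,297 = $324.25. Owner pays $324.25; OOP now $2,847.75.
#3 ($9,700): deductible met; 25% of $9,700 = $2,425. That would push OOP to $5,272.75, over the $2,900 cap, so owner pays $2,900 − $2,847.75 = $52.25.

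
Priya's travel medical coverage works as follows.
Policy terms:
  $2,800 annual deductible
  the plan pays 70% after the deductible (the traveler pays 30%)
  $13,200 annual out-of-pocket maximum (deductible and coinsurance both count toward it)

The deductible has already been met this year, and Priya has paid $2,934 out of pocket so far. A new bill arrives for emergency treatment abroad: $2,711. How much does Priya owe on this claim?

The deductible is already satisfied, so the full bill goes to coinsurance.
30% of $2,711 = $813.30 falls to the traveler.
Year-to-date out-of-pocket becomes $2,934 + $813.30 = $3,747.30, still under the $13,200 maximum, so no cap applies.

$813.30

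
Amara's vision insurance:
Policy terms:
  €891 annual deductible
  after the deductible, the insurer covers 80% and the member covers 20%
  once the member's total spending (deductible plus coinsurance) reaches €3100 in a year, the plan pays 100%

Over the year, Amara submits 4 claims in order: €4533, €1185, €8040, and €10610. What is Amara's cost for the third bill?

Bill 1, €4533: €891 finishes the deductible; €3642 goes to coinsurance; coinsurance €3642 × 20% = €728.40. Member owes €1619.40 (running OOP €1619.40).
Bill 2, €1185: deductible met; 20% of €1185 = €237. Cost to member: €237. OOP to date €1856.40.
Bill 3, €8040: deductible already satisfied, so member's share is 20% × €8040 = €1608. Adding that to €1856.40 gives €3464.40, past the €3100 cap; member pays only €3100 − €1856.40 = €1243.60.

€1243.60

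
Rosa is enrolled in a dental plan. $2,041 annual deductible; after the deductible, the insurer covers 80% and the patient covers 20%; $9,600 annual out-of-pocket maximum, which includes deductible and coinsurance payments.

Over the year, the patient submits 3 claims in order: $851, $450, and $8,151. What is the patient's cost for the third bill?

#1 ($851): fully absorbed by the deductible. Patient pays $851; OOP now $851.
#2 ($450): all of it applies to the deductible. Cost to patient: $450. OOP to date $1,301.
#3 ($8,151): $740 to deductible, leaving $7,411; coinsurance $7,411 × 20% = $1,482.20. Cost to patient: $2,222.20. OOP to date $3,523.20.

$2,222.20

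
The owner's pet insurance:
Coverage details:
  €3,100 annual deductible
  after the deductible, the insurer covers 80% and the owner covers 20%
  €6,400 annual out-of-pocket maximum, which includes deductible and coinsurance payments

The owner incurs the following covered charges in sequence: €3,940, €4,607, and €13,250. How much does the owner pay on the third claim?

€2,210.60

Claim 1 — €3,940: €3,100 to deductible, leaving €840; 20% of €840 = €168. Owner pays €3,268; OOP now €3,268.
Claim 2 — €4,607: 20% coinsurance on €4,607 = €921.40. Owner pays €921.40; OOP now €4,189.40.
Claim 3 — €13,250: deductible met; 20% of €13,250 = €2,650. That would push OOP to €6,839.40, over the €6,400 cap, so owner pays €6,400 − €4,189.40 = €2,210.60.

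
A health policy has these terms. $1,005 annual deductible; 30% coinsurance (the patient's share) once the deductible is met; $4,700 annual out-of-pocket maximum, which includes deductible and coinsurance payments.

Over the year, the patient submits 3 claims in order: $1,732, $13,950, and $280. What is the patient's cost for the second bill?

$3,476.90

Claim 1 ($1,732): $1,005 finishes the deductible; $727 goes to coinsurance; 30% of $727 = $218.10. Patient pays $1,223.10; OOP now $1,223.10.
Claim 2 ($13,950): deductible met; 30% of $13,950 = $4,185. Adding that to $1,223.10 gives $5,408.10, past the $4,700 cap; patient pays only $4,700 − $1,223.10 = $3,476.90.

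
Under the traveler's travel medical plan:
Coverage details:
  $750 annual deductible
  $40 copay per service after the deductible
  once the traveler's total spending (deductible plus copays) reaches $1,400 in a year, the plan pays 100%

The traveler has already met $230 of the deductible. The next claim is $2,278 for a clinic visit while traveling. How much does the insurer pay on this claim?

$1,718

$230 of the $750 deductible is already met, leaving $520.
The remaining $1,758 (= $2,278 − $520) moves to the copay.
Copay on this service: $40.
Traveler responsibility before any cap: $520 + $40 = $560.
Total out-of-pocket so far would be $230 + $560 = $790, below the $1,400 cap — no reduction.
The insurer covers the remainder: $2,278 − $560 = $1,718.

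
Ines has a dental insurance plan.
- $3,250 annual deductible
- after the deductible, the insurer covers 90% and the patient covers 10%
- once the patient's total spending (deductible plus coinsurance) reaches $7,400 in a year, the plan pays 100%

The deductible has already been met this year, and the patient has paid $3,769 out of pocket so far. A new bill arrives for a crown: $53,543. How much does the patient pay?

$3,631

The deductible is already satisfied, so the full bill goes to coinsurance.
10% of $53,543 = $5,354.30 falls to the patient.
Year-to-date out-of-pocket would reach $3,769 + $5,354.30 = $9,123.30, above the $7,400 maximum, so the patient pays only $7,400 − $3,769 = $3,631.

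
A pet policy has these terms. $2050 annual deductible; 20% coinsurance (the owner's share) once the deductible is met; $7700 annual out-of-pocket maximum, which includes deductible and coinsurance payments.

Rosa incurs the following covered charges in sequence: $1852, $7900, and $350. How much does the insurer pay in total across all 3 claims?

$6441.60

Bill 1, $1852: fully absorbed by the deductible. Owner owes $1852 (running OOP $1852). Insurer: $1852 − $1852 = $0.
Bill 2, $7900: deductible takes $198, $7702 remains; coinsurance $7702 × 20% = $1540.40. Cost to owner: $1738.40. OOP to date $3590.40. Insurer: $7900 − $1738.40 = $6161.60.
Bill 3, $350: 20% coinsurance on $350 = $70. Cost to owner: $70. OOP to date $3660.40. Plan pays $350 − $70 = $280.
Insurer total = bills − owner's total = $10102 − $3660.40 = $6441.60.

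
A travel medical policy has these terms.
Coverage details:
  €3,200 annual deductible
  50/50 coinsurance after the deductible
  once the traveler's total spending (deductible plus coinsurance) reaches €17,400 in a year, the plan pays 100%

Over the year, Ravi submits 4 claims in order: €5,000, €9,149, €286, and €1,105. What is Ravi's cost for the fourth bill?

Claim 1 — €5,000: deductible takes €3,200, €1,800 remains; coinsurance €1,800 × 50% = €900. Traveler owes €4,100 (running OOP €4,100).
Claim 2 — €9,149: 50% coinsurance on €9,149 = €4,574.50. Traveler pays €4,574.50; OOP now €8,674.50.
Claim 3 — €286: deductible met; 50% of €286 = €143. Cost to traveler: €143. OOP to date €8,817.50.
Claim 4 — €1,105: 50% coinsurance on €1,105 = €552.50. Cost to traveler: €552.50. OOP to date €9,370.

€552.50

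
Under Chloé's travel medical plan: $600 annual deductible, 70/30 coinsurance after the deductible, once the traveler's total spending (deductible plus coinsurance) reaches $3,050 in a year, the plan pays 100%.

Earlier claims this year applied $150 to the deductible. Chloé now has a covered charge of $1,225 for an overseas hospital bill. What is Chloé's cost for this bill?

$682.50

$150 of the $600 deductible is already met, leaving $450.
The remaining $775 (= $1,225 − $450) moves to coinsurance.
Traveler's 30% share of $775 is $232.50.
That puts the traveler's cost at $450 + $232.50 = $682.50 before any cap.
Cumulative spending $150 + $682.50 = $832.50 stays under the $3,050 maximum.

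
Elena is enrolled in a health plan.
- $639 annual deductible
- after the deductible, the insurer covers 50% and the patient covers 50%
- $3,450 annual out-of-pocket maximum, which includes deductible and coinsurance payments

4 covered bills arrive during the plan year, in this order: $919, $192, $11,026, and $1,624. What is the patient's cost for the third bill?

Claim 1 — $919: $639 finishes the deductible; $280 goes to coinsurance; coinsurance $280 × 50% = $140. Patient owes $779 (running OOP $779).
Claim 2 — $192: deductible already satisfied, so patient's share is 50% × $192 = $96. Cost to patient: $96. OOP to date $875.
Claim 3 — $11,026: deductible met; 50% of $11,026 = $5,513. Adding that to $875 gives $6,388, past the $3,450 cap; patient pays only $3,450 − $875 = $2,575.

$2,575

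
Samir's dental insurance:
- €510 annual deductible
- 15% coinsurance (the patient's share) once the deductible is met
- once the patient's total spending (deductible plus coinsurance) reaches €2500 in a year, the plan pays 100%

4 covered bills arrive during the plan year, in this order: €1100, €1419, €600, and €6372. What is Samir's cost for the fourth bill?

€955.80

Claim 1 (€1100): deductible takes €510, €590 remains; patient's 15% is €88.50. Patient owes €598.50 (running OOP €598.50).
Claim 2 (€1419): deductible met; 15% of €1419 = €212.85. Patient owes €212.85 (running OOP €811.35).
Claim 3 (€600): deductible met; 15% of €600 = €90. Cost to patient: €90. OOP to date €901.35.
Claim 4 (€6372): deductible already satisfied, so patient's share is 15% × €6372 = €955.80. Cost to patient: €955.80. OOP to date €1857.15.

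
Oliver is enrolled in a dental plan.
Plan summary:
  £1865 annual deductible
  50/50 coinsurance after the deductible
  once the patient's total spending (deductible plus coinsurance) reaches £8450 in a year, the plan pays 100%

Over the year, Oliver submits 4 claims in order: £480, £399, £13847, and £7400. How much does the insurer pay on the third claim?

Claim 1 — £480: all of it applies to the deductible. Patient pays £480; OOP now £480. Plan pays £480 − £480 = £0.
Claim 2 — £399: entire amount goes to the deductible. Patient owes £399 (running OOP £879). Insurer: £399 − £399 = £0.
Claim 3 — £13847: deductible takes £986, £12861 remains; coinsurance £12861 × 50% = £6430.50. Patient owes £7416.50 (running OOP £8295.50). Insurer: £13847 − £7416.50 = £6430.50.

£6430.50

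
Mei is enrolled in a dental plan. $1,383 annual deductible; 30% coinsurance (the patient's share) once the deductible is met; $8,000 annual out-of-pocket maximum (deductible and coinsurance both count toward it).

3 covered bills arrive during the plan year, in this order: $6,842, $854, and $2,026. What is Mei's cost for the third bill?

$607.80

Claim 1 — $6,842: $1,383 to deductible, leaving $5,459; coinsurance $5,459 × 30% = $1,637.70. Patient owes $3,020.70 (running OOP $3,020.70).
Claim 2 — $854: deductible met; 30% of $854 = $256.20. Cost to patient: $256.20. OOP to date $3,276.90.
Claim 3 — $2,026: deductible already satisfied, so patient's share is 30% × $2,026 = $607.80. Patient pays $607.80; OOP now $3,884.70.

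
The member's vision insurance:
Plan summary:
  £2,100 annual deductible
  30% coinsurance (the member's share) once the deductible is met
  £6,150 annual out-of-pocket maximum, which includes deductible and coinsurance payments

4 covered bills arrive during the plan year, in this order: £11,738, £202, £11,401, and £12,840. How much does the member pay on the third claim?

£1,098

Claim 1 — £11,738: £2,100 to deductible, leaving £9,638; coinsurance £9,638 × 30% = £2,891.40. Member pays £4,991.40; OOP now £4,991.40.
Claim 2 — £202: deductible already satisfied, so member's share is 30% × £202 = £60.60. Cost to member: £60.60. OOP to date £5,052.
Claim 3 — £11,401: deductible already satisfied, so member's share is 30% × £11,401 = £3,420.30. That would push OOP to £8,472.30, over the £6,150 cap, so member pays £6,150 − £5,052 = £1,098.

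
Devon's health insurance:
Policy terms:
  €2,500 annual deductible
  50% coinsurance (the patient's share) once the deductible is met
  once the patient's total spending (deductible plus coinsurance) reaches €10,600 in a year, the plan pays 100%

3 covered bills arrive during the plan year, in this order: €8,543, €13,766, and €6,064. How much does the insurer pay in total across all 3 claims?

Claim 1 (€8,543): €2,500 finishes the deductible; €6,043 goes to coinsurance; coinsurance €6,043 × 50% = €3,021.50. Cost to patient: €5,521.50. OOP to date €5,521.50. Insurer: €8,543 − €5,521.50 = €3,021.50.
Claim 2 (€13,766): deductible met; 50% of €13,766 = €6,883. That would push OOP to €12,404.50, over the €10,600 cap, so patient pays €10,600 − €5,521.50 = €5,078.50. Plan pays €13,766 − €5,078.50 = €8,687.50.
Claim 3 (€6,064): deductible met; 50% of €6,064 = €3,032. That would push OOP to €13,632, over the €10,600 cap, so patient pays €10,600 − €10,600 = €0. Plan pays €6,064 − €0 = €6,064.
Insurer total: €3,021.50 + €8,687.50 + €6,064 = €17,773.

€17,773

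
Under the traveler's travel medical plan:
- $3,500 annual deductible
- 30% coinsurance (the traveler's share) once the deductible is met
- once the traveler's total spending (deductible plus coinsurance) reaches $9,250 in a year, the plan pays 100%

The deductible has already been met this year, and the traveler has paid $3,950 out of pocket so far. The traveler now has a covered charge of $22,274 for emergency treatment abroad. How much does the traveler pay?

$5,300

The deductible is already satisfied, so the full bill goes to coinsurance.
30% of $22,274 = $6,682.20 falls to the traveler.
Year-to-date out-of-pocket would reach $3,950 + $6,682.20 = $10,632.20, above the $9,250 maximum, so the traveler pays only $9,250 − $3,950 = $5,300.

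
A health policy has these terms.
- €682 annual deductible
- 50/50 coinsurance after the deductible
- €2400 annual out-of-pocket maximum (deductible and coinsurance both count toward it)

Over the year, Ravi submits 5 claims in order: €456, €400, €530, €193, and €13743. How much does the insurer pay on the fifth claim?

Claim 1 (€456): all of it applies to the deductible. Patient pays €456; OOP now €456. Plan pays €456 − €456 = €0.
Claim 2 (€400): €226 finishes the deductible; €174 goes to coinsurance; 50% of €174 = €87. Patient pays €313; OOP now €769. Insurer: €400 − €313 = €87.
Claim 3 (€530): 50% coinsurance on €530 = €265. Cost to patient: €265. OOP to date €1034. Plan pays €530 − €265 = €265.
Claim 4 (€193): deductible met; 50% of €193 = €96.50. Cost to patient: €96.50. OOP to date €1130.50. Plan pays €193 − €96.50 = €96.50.
Claim 5 (€13743): deductible already satisfied, so patient's share is 50% × €13743 = €6871.50. Adding that to €1130.50 gives €8002, past the €2400 cap; patient pays only €2400 − €1130.50 = €1269.50. Insurer: €13743 − €1269.50 = €12473.50.

€12473.50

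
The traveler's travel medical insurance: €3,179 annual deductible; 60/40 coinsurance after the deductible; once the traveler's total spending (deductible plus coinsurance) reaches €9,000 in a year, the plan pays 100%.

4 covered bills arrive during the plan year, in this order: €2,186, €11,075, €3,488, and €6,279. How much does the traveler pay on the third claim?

€1,395.20

Claim 1 — €2,186: entire amount goes to the deductible. Traveler owes €2,186 (running OOP €2,186).
Claim 2 — €11,075: deductible takes €993, €10,082 remains; 40% of €10,082 = €4,032.80. Traveler owes €5,025.80 (running OOP €7,211.80).
Claim 3 — €3,488: deductible already satisfied, so traveler's share is 40% × €3,488 = €1,395.20. Cost to traveler: €1,395.20. OOP to date €8,607.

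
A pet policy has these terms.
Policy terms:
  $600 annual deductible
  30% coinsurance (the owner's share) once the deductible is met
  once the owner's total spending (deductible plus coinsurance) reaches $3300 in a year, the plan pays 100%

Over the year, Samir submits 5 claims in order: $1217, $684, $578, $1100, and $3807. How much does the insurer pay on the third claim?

Claim 1 — $1217: $600 to deductible, leaving $617; coinsurance $617 × 30% = $185.10. Owner pays $785.10; OOP now $785.10. Plan pays $1217 − $785.10 = $431.90.
Claim 2 — $684: deductible met; 30% of $684 = $205.20. Owner pays $205.20; OOP now $990.30. Insurer: $684 − $205.20 = $478.80.
Claim 3 — $578: deductible met; 30% of $578 = $173.40. Cost to owner: $173.40. OOP to date $1163.70. Insurer: $578 − $173.40 = $404.60.

$404.60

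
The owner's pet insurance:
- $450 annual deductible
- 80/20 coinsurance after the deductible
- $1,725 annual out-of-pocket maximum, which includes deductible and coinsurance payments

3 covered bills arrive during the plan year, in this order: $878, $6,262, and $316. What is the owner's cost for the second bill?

$1,189.40

Claim 1 ($878): deductible takes $450, $428 remains; owner's 20% is $85.60. Cost to owner: $535.60. OOP to date $535.60.
Claim 2 ($6,262): deductible already satisfied, so owner's share is 20% × $6,262 = $1,252.40. OOP would hit $1,788 > $1,725, so the cap limits the owner to $1,725 − $535.60 = $1,189.40.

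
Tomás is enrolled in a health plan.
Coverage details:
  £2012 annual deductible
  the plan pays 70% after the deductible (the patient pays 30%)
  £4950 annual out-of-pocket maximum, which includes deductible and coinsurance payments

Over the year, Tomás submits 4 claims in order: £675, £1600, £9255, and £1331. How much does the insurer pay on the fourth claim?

Claim 1 (£675): fully absorbed by the deductible. Cost to patient: £675. OOP to date £675. Insurer: £675 − £675 = £0.
Claim 2 (£1600): deductible takes £1337, £263 remains; 30% of £263 = £78.90. Cost to patient: £1415.90. OOP to date £2090.90. Plan pays £1600 − £1415.90 = £184.10.
Claim 3 (£9255): deductible met; 30% of £9255 = £2776.50. Patient pays £2776.50; OOP now £4867.40. Plan pays £9255 − £2776.50 = £6478.50.
Claim 4 (£1331): deductible met; 30% of £1331 = £399.30. That would push OOP to £5266.70, over the £4950 cap, so patient pays £4950 − £4867.40 = £82.60. Insurer: £1331 − £82.60 = £1248.40.

£1248.40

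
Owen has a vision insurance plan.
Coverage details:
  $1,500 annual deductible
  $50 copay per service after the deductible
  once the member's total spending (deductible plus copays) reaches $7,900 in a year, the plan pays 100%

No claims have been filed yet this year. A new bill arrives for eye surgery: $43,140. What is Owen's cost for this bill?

$1,550

Nothing has been paid toward the $1,500 deductible, so the first $1,500 of this charge is applied there.
That leaves $43,140 − $1,500 = $41,640 for the copay.
Copay on this service: $50.
Member responsibility before any cap: $1,500 + $50 = $1,550.
Year-to-date out-of-pocket becomes $0 + $1,550 = $1,550, still under the $7,900 maximum, so no cap applies.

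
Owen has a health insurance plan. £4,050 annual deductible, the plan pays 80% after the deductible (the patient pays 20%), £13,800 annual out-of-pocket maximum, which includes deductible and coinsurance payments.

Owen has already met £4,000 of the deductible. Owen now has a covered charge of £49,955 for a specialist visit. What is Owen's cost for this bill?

£4,000 of the £4,050 deductible is already met, leaving £50.
The remaining £49,905 (= £49,955 − £50) moves to coinsurance.
20% of £49,905 = £9,981 falls to the patient.
So the patient owes £50 + £9,981 = £10,031 before any cap.
Year-to-date out-of-pocket would reach £4,000 + £10,031 = £14,031, above the £13,800 maximum, so the patient pays only £13,800 − £4,000 = £9,800.

£9,800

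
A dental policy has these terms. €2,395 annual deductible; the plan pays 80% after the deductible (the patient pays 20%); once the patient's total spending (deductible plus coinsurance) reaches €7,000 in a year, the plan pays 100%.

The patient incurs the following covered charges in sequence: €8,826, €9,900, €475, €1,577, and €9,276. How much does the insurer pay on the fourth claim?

€1,261.60

Bill 1, €8,826: deductible takes €2,395, €6,431 remains; coinsurance €6,431 × 20% = €1,286.20. Patient pays €3,681.20; OOP now €3,681.20. Plan pays €8,826 − €3,681.20 = €5,144.80.
Bill 2, €9,900: deductible already satisfied, so patient's share is 20% × €9,900 = €1,980. Cost to patient: €1,980. OOP to date €5,661.20. Insurer: €9,900 − €1,980 = €7,920.
Bill 3, €475: deductible already satisfied, so patient's share is 20% × €475 = €95. Patient pays €95; OOP now €5,756.20. Insurer: €475 − €95 = €380.
Bill 4, €1,577: 20% coinsurance on €1,577 = €315.40. Cost to patient: €315.40. OOP to date €6,071.60. Insurer: €1,577 − €315.40 = €1,261.60.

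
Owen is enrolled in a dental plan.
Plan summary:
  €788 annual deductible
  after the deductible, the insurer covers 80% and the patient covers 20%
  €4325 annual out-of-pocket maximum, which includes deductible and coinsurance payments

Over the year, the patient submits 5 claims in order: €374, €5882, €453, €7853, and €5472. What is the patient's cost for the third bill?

#1 (€374): fully absorbed by the deductible. Cost to patient: €374. OOP to date €374.
#2 (€5882): deductible takes €414, €5468 remains; coinsurance €5468 × 20% = €1093.60. Patient owes €1507.60 (running OOP €1881.60).
#3 (€453): 20% coinsurance on €453 = €90.60. Cost to patient: €90.60. OOP to date €1972.20.

€90.60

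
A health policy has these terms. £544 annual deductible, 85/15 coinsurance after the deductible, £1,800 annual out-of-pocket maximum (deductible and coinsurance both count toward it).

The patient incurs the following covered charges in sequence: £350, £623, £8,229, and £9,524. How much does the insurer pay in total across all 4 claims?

Bill 1, £350: entire amount goes to the deductible. Patient owes £350 (running OOP £350). Plan pays £350 − £350 = £0.
Bill 2, £623: deductible takes £194, £429 remains; coinsurance £429 × 15% = £64.35. Cost to patient: £258.35. OOP to date £608.35. Plan pays £623 − £258.35 = £364.65.
Bill 3, £8,229: deductible met; 15% of £8,229 = £1,234.35. OOP would hit £1,842.70 > £1,800, so the cap limits the patient to £1,800 − £608.35 = £1,191.65. Insurer: £8,229 − £1,191.65 = £7,037.35.
Bill 4, £9,524: deductible already satisfied, so patient's share is 15% × £9,524 = £1,428.60. That would push OOP to £3,228.60, over the £1,800 cap, so patient pays £1,800 − £1,800 = £0. Plan pays £9,524 − £0 = £9,524.
Insurer total = bills − patient's total = £18,726 − £1,800 = £16,926.

£16,926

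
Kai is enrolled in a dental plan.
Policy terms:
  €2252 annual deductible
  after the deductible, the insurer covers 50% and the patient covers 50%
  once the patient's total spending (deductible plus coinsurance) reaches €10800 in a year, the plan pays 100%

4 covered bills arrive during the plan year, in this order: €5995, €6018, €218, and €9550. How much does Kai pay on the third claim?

€109

#1 (€5995): deductible takes €2252, €3743 remains; 50% of €3743 = €1871.50. Patient owes €4123.50 (running OOP €4123.50).
#2 (€6018): 50% coinsurance on €6018 = €3009. Patient owes €3009 (running OOP €7132.50).
#3 (€218): deductible met; 50% of €218 = €109. Patient pays €109; OOP now €7241.50.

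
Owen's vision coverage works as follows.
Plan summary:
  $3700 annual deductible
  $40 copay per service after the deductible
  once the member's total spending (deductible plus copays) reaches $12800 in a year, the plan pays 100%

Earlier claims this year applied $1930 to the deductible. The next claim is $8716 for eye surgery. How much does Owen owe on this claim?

$1810

Remaining deductible: $3700 − $1930 = $1770.
After the $1770 deductible portion, $8716 − $1770 = $6946 is subject to the copay.
Copay on this service: $40.
So the member owes $1770 + $40 = $1810 before any cap.
Cumulative spending $1930 + $1810 = $3740 stays under the $12800 maximum.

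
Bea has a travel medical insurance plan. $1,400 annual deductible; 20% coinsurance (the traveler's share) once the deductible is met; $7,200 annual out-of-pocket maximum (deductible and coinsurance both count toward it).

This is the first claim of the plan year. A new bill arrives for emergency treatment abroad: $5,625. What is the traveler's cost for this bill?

Nothing has been paid toward the $1,400 deductible, so the first $1,400 of this charge is applied there.
The remaining $4,225 (= $5,625 − $1,400) moves to coinsurance.
Coinsurance: $4,225 × 20% = $845.
Traveler responsibility before any cap: $1,400 + $845 = $2,245.
Total out-of-pocket so far would be $0 + $2,245 = $2,245, below the $7,200 cap — no reduction.

$2,245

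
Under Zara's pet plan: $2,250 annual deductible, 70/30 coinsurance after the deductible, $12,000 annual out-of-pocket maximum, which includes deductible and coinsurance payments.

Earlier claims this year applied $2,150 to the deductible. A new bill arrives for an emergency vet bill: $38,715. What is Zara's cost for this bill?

$9,850

Deductible still to meet: $2,250 − $2,150 = $100.
After the $100 deductible portion, $38,715 − $100 = $38,615 is subject to coinsurance.
Owner's 30% share of $38,615 is $11,584.50.
That puts the owner's cost at $100 + $11,584.50 = $11,684.50 before any cap.
Adding $11,684.50 to the $2,150 already spent would give $13,834.50, which exceeds the $12,000 cap; the owner pays just $12,000 − $2,150 = $9,850.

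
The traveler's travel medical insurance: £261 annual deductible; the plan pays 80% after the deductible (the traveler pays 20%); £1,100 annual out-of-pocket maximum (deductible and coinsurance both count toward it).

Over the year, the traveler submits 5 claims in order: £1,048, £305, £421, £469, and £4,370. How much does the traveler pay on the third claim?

£84.20

#1 (£1,048): £261 finishes the deductible; £787 goes to coinsurance; coinsurance £787 × 20% = £157.40. Cost to traveler: £418.40. OOP to date £418.40.
#2 (£305): deductible met; 20% of £305 = £61. Traveler owes £61 (running OOP £479.40).
#3 (£421): 20% coinsurance on £421 = £84.20. Traveler owes £84.20 (running OOP £563.60).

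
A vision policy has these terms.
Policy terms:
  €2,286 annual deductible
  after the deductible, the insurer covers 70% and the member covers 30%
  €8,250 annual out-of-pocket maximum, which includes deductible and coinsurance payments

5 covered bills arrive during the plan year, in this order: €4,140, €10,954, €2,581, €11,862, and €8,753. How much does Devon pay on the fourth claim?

€1,347.30

Claim 1 (€4,140): €2,286 finishes the deductible; €1,854 goes to coinsurance; 30% of €1,854 = €556.20. Member pays €2,842.20; OOP now €2,842.20.
Claim 2 (€10,954): 30% coinsurance on €10,954 = €3,286.20. Cost to member: €3,286.20. OOP to date €6,128.40.
Claim 3 (€2,581): 30% coinsurance on €2,581 = €774.30. Member owes €774.30 (running OOP €6,902.70).
Claim 4 (€11,862): deductible met; 30% of €11,862 = €3,558.60. That would push OOP to €10,461.30, over the €8,250 cap, so member pays €8,250 − €6,902.70 = €1,347.30.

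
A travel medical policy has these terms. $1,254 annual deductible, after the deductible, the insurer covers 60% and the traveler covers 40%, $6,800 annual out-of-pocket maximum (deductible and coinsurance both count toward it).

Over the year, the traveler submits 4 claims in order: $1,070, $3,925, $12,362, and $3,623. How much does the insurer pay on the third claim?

#1 ($1,070): all of it applies to the deductible. Traveler owes $1,070 (running OOP $1,070). Insurer: $1,070 − $1,070 = $0.
#2 ($3,925): $184 to deductible, leaving $3,741; 40% of $3,741 = $1,496.40. Cost to traveler: $1,680.40. OOP to date $2,750.40. Plan pays $3,925 − $1,680.40 = $2,244.60.
#3 ($12,362): deductible already satisfied, so traveler's share is 40% × $12,362 = $4,944.80. OOP would hit $7,695.20 > $6,800, so the cap limits the traveler to $6,800 − $2,750.40 = $4,049.60. Insurer: $12,362 − $4,049.60 = $8,312.40.

$8,312.40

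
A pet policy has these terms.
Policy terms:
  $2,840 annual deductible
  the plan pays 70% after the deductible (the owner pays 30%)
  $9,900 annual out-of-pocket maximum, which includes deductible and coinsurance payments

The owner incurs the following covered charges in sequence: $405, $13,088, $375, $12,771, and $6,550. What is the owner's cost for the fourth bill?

Claim 1 ($405): fully absorbed by the deductible. Owner pays $405; OOP now $405.
Claim 2 ($13,088): $2,435 finishes the deductible; $10,653 goes to coinsurance; owner's 30% is $3,195.90. Owner pays $5,630.90; OOP now $6,035.90.
Claim 3 ($375): deductible already satisfied, so owner's share is 30% × $375 = $112.50. Cost to owner: $112.50. OOP to date $6,148.40.
Claim 4 ($12,771): 30% coinsurance on $12,771 = $3,831.30. That would push OOP to $9,979.70, over the $9,900 cap, so owner pays $9,900 − $6,148.40 = $3,751.60.

$3,751.60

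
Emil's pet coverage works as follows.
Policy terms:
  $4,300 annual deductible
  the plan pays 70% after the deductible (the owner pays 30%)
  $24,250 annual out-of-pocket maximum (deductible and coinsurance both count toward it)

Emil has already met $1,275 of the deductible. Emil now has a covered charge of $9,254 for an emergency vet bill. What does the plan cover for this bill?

$1,275 of the $4,300 deductible is already met, leaving $3,025.
The remaining $6,229 (= $9,254 − $3,025) moves to coinsurance.
Coinsurance: $6,229 × 30% = $1,868.70.
So the owner owes $3,025 + $1,868.70 = $4,893.70 before any cap.
Total out-of-pocket so far would be $1,275 + $4,893.70 = $6,168.70, below the $24,250 cap — no reduction.
Insurer pays the balance: $9,254 − $4,893.70 = $4,360.30.

$4,360.30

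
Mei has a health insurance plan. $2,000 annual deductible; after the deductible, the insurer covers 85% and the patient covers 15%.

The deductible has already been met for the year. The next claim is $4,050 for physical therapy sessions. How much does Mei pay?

With the deductible met, the entire $4,050 is subject to coinsurance.
15% of $4,050 = $607.50 falls to the patient.

$607.50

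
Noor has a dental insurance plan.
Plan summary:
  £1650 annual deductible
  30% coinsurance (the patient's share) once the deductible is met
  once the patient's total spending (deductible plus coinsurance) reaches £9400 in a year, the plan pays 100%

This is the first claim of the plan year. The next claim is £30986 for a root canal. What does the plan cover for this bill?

£21586

The full £1650 deductible is still open; £1650 of this bill applies to it.
The remaining £29336 (= £30986 − £1650) moves to coinsurance.
Patient's 30% share of £29336 is £8800.80.
Patient responsibility before any cap: £1650 + £8800.80 = £10450.80.
That would bring total out-of-pocket to £10450.80, past the £9400 cap. The patient is capped at £9400 − £0 = £9400 on this claim.
Insurer pays the balance: £30986 − £9400 = £21586.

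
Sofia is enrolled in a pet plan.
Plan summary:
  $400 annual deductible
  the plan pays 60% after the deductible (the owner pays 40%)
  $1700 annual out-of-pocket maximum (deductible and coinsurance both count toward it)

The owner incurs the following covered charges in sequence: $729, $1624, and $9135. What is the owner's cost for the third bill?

Claim 1 — $729: $400 finishes the deductible; $329 goes to coinsurance; owner's 40% is $131.60. Cost to owner: $531.60. OOP to date $531.60.
Claim 2 — $1624: deductible met; 40% of $1624 = $649.60. Cost to owner: $649.60. OOP to date $1181.20.
Claim 3 — $9135: 40% coinsurance on $9135 = $3654. That would push OOP to $4835.20, over the $1700 cap, so owner pays $1700 − $1181.20 = $518.80.

$518.80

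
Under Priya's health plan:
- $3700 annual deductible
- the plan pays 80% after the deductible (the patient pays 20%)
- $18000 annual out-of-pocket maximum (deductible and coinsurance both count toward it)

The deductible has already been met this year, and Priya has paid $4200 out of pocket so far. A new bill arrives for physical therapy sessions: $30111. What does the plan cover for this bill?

$24088.80

With the deductible met, the entire $30111 is subject to coinsurance.
20% of $30111 = $6022.20 falls to the patient.
Total out-of-pocket so far would be $4200 + $6022.20 = $10222.20, below the $18000 cap — no reduction.
The plan picks up $30111 − $6022.20 = $24088.80.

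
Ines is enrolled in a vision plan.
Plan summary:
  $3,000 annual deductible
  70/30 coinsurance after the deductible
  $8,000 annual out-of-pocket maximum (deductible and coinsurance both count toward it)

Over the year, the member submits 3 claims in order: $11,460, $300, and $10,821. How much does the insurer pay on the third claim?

$8,449

#1 ($11,460): deductible takes $3,000, $8,460 remains; 30% of $8,460 = $2,538. Member owes $5,538 (running OOP $5,538). Insurer: $11,460 − $5,538 = $5,922.
#2 ($300): deductible already satisfied, so member's share is 30% × $300 = $90. Member owes $90 (running OOP $5,628). Plan pays $300 − $90 = $210.
#3 ($10,821): deductible met; 30% of $10,821 = $3,246.30. That would push OOP to $8,874.30, over the $8,000 cap, so member pays $8,000 − $5,628 = $2,372. Insurer: $10,821 − $2,372 = $8,449.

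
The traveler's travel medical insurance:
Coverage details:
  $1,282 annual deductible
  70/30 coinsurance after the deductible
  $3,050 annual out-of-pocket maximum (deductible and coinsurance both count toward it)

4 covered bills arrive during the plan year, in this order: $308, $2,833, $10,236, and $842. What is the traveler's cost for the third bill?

Claim 1 ($308): all of it applies to the deductible. Cost to traveler: $308. OOP to date $308.
Claim 2 ($2,833): deductible takes $974, $1,859 remains; 30% of $1,859 = $557.70. Cost to traveler: $1,531.70. OOP to date $1,839.70.
Claim 3 ($10,236): deductible met; 30% of $10,236 = $3,070.80. That would push OOP to $4,910.50, over the $3,050 cap, so traveler pays $3,050 − $1,839.70 = $1,210.30.

$1,210.30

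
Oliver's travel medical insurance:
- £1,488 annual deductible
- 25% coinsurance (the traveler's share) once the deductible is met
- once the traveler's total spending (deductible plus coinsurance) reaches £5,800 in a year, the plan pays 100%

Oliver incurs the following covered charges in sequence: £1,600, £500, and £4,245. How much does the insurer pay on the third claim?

Claim 1 — £1,600: deductible takes £1,488, £112 remains; traveler's 25% is £28. Traveler pays £1,516; OOP now £1,516. Insurer: £1,600 − £1,516 = £84.
Claim 2 — £500: deductible met; 25% of £500 = £125. Traveler pays £125; OOP now £1,641. Insurer: £500 − £125 = £375.
Claim 3 — £4,245: deductible met; 25% of £4,245 = £1,061.25. Traveler pays £1,061.25; OOP now £2,702.25. Insurer: £4,245 − £1,061.25 = £3,183.75.

£3,183.75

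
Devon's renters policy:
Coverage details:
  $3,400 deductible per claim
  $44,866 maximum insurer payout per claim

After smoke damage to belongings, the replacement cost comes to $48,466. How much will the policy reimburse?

Subtract the deductible: $48,466 − $3,400 = $45,066.
$45,066 exceeds the $44,866 limit, so the insurer pays the limit: $44,866.

$44,866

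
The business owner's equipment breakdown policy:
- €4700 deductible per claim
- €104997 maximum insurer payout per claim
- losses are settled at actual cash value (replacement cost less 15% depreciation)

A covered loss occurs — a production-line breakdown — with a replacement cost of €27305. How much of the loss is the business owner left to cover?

€8795.75

Depreciate 15%: the covered value is €27305 × 0.85 = €23209.25.
After the deductible, €23209.25 − €4700 = €18509.25 remains.
€18509.25 is within the €104997 limit, so the insurer pays €18509.25.
The business owner bears the rest of the original loss: €27305 − €18509.25 = €8795.75.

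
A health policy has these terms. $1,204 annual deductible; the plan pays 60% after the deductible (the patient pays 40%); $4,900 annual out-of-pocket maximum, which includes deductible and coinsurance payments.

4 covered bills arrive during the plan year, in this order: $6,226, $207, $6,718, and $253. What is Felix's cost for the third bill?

Claim 1 ($6,226): $1,204 finishes the deductible; $5,022 goes to coinsurance; patient's 40% is $2,008.80. Cost to patient: $3,212.80. OOP to date $3,212.80.
Claim 2 ($207): deductible met; 40% of $207 = $82.80. Patient pays $82.80; OOP now $3,295.60.
Claim 3 ($6,718): deductible met; 40% of $6,718 = $2,687.20. Adding that to $3,295.60 gives $5,982.80, past the $4,900 cap; patient pays only $4,900 − $3,295.60 = $1,604.40.

$1,604.40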